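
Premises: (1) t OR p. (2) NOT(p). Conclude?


Disjunctive syllogism: from (P ∨ Q) and ¬P, infer Q.
One disjunct, 'p', is ruled out; the other must hold.

t


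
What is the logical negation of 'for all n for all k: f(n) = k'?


Negation flips each quantifier (∀↔∃) and negates the inner predicate.
¬(for all n for all k: φ) = there exists n there exists k: ¬φ.

there exists n there exists k: NOT(f(n) = k)


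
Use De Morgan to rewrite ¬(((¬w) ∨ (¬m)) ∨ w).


De Morgan: the negation of a disjunction is the conjunction of the negations.
Distribute ¬ across ∨, flipping it to ∧, and negate each literal.

(w ∧ m) ∧ (¬w)


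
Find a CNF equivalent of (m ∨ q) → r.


Step 1: Rewrite as ¬(m ∨ q) ∨ r = (¬m ∧ ¬q) ∨ r.
Step 2: Distribute ∨ over ∧.

((¬m) ∨ r) ∧ ((¬q) ∨ r)


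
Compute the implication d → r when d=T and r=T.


Implication is false only when antecedent is true and consequent is false.
Substitute: d=T, r=T.
T → T evaluates to T.

T


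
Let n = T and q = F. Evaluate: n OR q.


Disjunction is false only when both operands are false.
Substitute: n=T, q=F.
T OR F evaluates to T.

T


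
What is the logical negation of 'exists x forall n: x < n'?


Negation flips each quantifier (∀↔∃) and negates the inner predicate.
¬(exists x forall n: φ) = forall x exists n: ¬φ.

forall x exists n: ~(x < n)


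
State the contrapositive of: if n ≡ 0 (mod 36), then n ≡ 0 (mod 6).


The contrapositive of (P → Q) is (¬Q → ¬P); it is logically equivalent to the original.
Here P = 'n ≡ 0 (mod 36)' and Q = 'n ≡ 0 (mod 6)'.

If not (n ≡ 0 (mod 6)), then not (n ≡ 0 (mod 36)).


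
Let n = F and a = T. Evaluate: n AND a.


Conjunction is true only when both operands are true.
Substitute: n=F, a=T.
F AND T evaluates to F.

F


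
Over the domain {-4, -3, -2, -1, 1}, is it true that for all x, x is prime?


Evaluate the predicate on each element: -4:F, -3:F, -2:F, -1:F, 1:F.
Counterexample x = -4 fails the predicate.

F


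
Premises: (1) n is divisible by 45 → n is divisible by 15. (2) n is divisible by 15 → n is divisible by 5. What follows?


Hypothetical syllogism: from (P → Q) and (Q → R), infer (P → R).
Chain the two implications through the shared middle term 'n is divisible by 15'.

n is divisible by 45 → n is divisible by 5


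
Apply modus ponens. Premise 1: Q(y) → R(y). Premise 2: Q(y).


Modus ponens: from (P → Q) and P, infer Q.
P = 'Q(y)' is asserted, and P → Q holds, so Q follows.

R(y).


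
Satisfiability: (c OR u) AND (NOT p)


Search for a satisfying assignment over {c, p, u}.
Try c=T, p=F, u=F: the formula evaluates to T.
A satisfying assignment exists.

Satisfiable.


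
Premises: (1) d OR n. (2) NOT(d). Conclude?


Disjunctive syllogism: from (P ∨ Q) and ¬P, infer Q.
One disjunct, 'd', is ruled out; the other must hold.

n


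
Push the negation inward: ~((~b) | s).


De Morgan: the negation of a disjunction is the conjunction of the negations.
Distribute ~ across |, flipping it to &, and negate each literal.

b & (~s)


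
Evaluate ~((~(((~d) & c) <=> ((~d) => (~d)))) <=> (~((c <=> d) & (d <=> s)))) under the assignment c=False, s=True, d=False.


Substitute c=False, s=True, d=False:
… (earlier sub-steps elided)
~d = True
(~d) => (~d) = True => True = True
((~d) & c) <=> ((~d) => (~d)) = False <=> True = False
~(((~d) & c) <=> ((~d) => (~d))) = True
c <=> d = False <=> False = True
d <=> s = False <=> True = False
(c <=> d) & (d <=> s) = True & False = False
~((c <=> d) & (d <=> s)) = True
(~(((~d) & c) <=> ((~d) => (~d)))) <=> (~((c <=> d) & (d <=> s))) = True <=> True = True
~((~(((~d) & c) <=> ((~d) => (~d)))) <=> (~((c <=> d) & (d <=> s)))) = False

False


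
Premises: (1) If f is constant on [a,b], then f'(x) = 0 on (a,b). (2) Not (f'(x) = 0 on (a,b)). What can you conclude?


Modus tollens: from (P → Q) and ¬Q, infer ¬P.
Q = 'f'(x) = 0 on (a,b)' is denied; since P → Q, P must also fail.

Not (f is constant on [a,b]).


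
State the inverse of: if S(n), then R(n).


The inverse of (P → Q) is (¬P → ¬Q). It is equivalent to the converse, not to the original.
Here P = 'S(n)' and Q = 'R(n)'.

If not (S(n)), then not (R(n)).


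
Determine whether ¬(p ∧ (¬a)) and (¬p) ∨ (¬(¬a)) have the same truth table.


Compare truth tables:
a | p | φ | ψ
-------------
F | F | T | T
T | F | T | T
F | T | F | F
T | T | T | T
The columns φ and ψ agree on every row.

Yes, they are logically equivalent.


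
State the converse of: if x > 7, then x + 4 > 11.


The converse of (P → Q) is (Q → P). It is not in general equivalent to the original.
Here P = 'x > 7' and Q = 'x + 4 > 11'.

If x + 4 > 11, then x > 7.


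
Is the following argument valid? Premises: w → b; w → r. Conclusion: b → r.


This is (no valid rule). There exist truth assignments where the premises are all true but the conclusion is false.

Invalid.


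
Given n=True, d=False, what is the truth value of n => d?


Implication is false only when antecedent is true and consequent is false.
Substitute: n=True, d=False.
True => False evaluates to False.

False


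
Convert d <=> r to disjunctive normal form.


Step 1: d ↔ r is true exactly when both agree: (d ∧ r) ∨ (¬d ∧ ¬r).

(d & r) | ((~d) & (~r))


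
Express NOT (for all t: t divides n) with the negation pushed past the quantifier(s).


¬(for all x: φ) = there exists x: ¬φ, and ¬(there exists x: φ) = for all x: ¬φ.
Apply to the universal statement.

there exists t: NOT(t divides n)


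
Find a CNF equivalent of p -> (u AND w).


Step 1: Rewrite p → (u ∧ w) as ¬p ∨ (u ∧ w).
Step 2: Distribute ∨ over ∧.

((NOT p) OR u) AND ((NOT p) OR w)


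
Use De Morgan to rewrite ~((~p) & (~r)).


De Morgan: the negation of a conjunction is the disjunction of the negations.
Distribute ~ across &, flipping it to |, and negate each literal.

p | r


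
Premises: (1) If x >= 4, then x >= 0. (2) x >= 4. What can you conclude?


Modus ponens: from (P → Q) and P, infer Q.
P = 'x >= 4' is asserted, and P → Q holds, so Q follows.

x >= 0.


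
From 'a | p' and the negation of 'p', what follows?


Disjunctive syllogism: from (P ∨ Q) and ¬P, infer Q.
One disjunct, 'p', is ruled out; the other must hold.

a


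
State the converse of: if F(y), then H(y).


The converse of (P → Q) is (Q → P). It is not in general equivalent to the original.
Here P = 'F(y)' and Q = 'H(y)'.

If H(y), then F(y).


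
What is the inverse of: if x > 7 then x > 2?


The inverse of (P → Q) is (¬P → ¬Q). It is equivalent to the converse, not to the original.
Here P = 'x > 7' and Q = 'x > 2'.

If not (x > 7), then not (x > 2).


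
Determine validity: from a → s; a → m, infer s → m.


This is (no valid rule). There exist truth assignments where the premises are all true but the conclusion is false.

Invalid.


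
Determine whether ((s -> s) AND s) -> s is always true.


Build the truth table over {s}:
s | φ
-----
F | T
T | T
Every row evaluates to true.

Yes, it is a tautology.


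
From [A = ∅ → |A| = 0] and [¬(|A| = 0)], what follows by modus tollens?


Modus tollens: from (P → Q) and ¬Q, infer ¬P.
Q = '|A| = 0' is denied; since P → Q, P must also fail.

Not (A = ∅).


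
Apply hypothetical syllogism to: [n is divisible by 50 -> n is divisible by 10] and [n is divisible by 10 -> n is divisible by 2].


Hypothetical syllogism: from (P → Q) and (Q → R), infer (P → R).
Chain the two implications through the shared middle term 'n is divisible by 10'.

n is divisible by 50 -> n is divisible by 2


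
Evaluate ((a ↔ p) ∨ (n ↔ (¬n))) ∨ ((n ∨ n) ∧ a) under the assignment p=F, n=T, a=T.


Substitute p=F, n=T, a=T:
a ↔ p = T ↔ F = F
¬n = F
n ↔ (¬n) = T ↔ F = F
(a ↔ p) ∨ (n ↔ (¬n)) = F ∨ F = F
n ∨ n = T ∨ T = T
(n ∨ n) ∧ a = T ∧ T = T
((a ↔ p) ∨ (n ↔ (¬n))) ∨ ((n ∨ n) ∧ a) = F ∨ T = T

T


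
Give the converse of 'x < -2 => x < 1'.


The converse of (P → Q) is (Q → P). It is not in general equivalent to the original.
Here P = 'x < -2' and Q = 'x < 1'.

If x < 1, then x < -2.


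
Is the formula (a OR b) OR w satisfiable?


Search for a satisfying assignment over {a, b, w}.
Try a=T, b=F, w=F: the formula evaluates to T.
A satisfying assignment exists.

Satisfiable.


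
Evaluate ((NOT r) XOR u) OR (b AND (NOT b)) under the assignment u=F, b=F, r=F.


Substitute u=F, b=F, r=F:
NOT r = T
(NOT r) XOR u = T XOR F = T
NOT b = T
b AND (NOT b) = F AND T = F
((NOT r) XOR u) OR (b AND (NOT b)) = T OR F = T

T


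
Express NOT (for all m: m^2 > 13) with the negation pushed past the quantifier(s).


¬(for all x: φ) = there exists x: ¬φ, and ¬(there exists x: φ) = for all x: ¬φ.
Apply to the universal statement.

there exists m: NOT(m^2 > 13)


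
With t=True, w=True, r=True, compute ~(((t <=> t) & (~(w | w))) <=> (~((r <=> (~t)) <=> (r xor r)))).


Substitute t=True, w=True, r=True:
… (earlier sub-steps elided)
w | w = True | True = True
~(w | w) = False
(t <=> t) & (~(w | w)) = True & False = False
~t = False
r <=> (~t) = True <=> False = False
r xor r = True xor True = False
(r <=> (~t)) <=> (r xor r) = False <=> False = True
~((r <=> (~t)) <=> (r xor r)) = False
((t <=> t) & (~(w | w))) <=> (~((r <=> (~t)) <=> (r xor r))) = False <=> False = True
~(((t <=> t) & (~(w | w))) <=> (~((r <=> (~t)) <=> (r xor r)))) = False

False


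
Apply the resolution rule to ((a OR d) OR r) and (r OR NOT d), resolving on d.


The clauses contain complementary literals d and NOTd.
Resolution eliminates this pair and disjoins the remaining literals (merging duplicates).

(r OR a)


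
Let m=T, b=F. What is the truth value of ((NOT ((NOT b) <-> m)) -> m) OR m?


Substitute m=T, b=F:
NOT b = T
(NOT b) <-> m = T <-> T = T
NOT ((NOT b) <-> m) = F
(NOT ((NOT b) <-> m)) -> m = F -> T = T
((NOT ((NOT b) <-> m)) -> m) OR m = T OR T = T

T


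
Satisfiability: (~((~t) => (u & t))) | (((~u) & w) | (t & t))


Search for a satisfying assignment over {t, u, w}.
Try t=False, u=False, w=False: the formula evaluates to True.
A satisfying assignment exists.

Satisfiable.


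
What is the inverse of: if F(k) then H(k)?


The inverse of (P → Q) is (¬P → ¬Q). It is equivalent to the converse, not to the original.
Here P = 'F(k)' and Q = 'H(k)'.

If not (F(k)), then not (H(k)).


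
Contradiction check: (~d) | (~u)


Truth table over {d, u}:
d | u | φ
---------
False | False | True
True | False | True
False | True | True
True | True | False
Satisfying assignment at row 1: d=False, u=False gives True.

No, it is not a contradiction.


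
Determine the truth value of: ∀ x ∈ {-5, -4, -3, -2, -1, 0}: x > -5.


Evaluate the predicate on each element: -5:F, -4:T, -3:T, -2:T, -1:T, 0:T.
Counterexample x = -5 fails the predicate.

F


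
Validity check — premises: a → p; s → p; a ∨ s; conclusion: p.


This matches the form of proof by cases: the conclusion follows in every model of the premises.

Valid.


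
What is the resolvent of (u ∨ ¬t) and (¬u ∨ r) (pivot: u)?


The clauses contain complementary literals u and ¬u.
Resolution eliminates this pair and disjoins the remaining literals (merging duplicates).

(¬t ∨ r)


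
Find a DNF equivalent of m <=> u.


Step 1: m ↔ u is true exactly when both agree: (m ∧ u) ∨ (¬m ∧ ¬u).

(m & u) | ((~m) & (~u))


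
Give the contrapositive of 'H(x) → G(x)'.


The contrapositive of (P → Q) is (¬Q → ¬P); it is logically equivalent to the original.
Here P = 'H(x)' and Q = 'G(x)'.

If not (G(x)), then not (H(x)).


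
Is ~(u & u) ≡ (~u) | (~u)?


Compare truth tables:
u | φ | ψ
---------
False | True | True
True | False | False
The columns φ and ψ agree on every row.

Yes, they are logically equivalent.


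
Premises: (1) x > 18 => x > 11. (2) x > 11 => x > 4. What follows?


Hypothetical syllogism: from (P → Q) and (Q → R), infer (P → R).
Chain the two implications through the shared middle term 'x > 11'.

x > 18 => x > 4


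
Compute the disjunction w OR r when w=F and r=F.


Disjunction is false only when both operands are false.
Substitute: w=F, r=F.
F OR F evaluates to F.

F


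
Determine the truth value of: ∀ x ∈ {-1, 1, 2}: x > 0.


Evaluate the predicate on each element: -1:F, 1:T, 2:T.
Counterexample x = -1 fails the predicate.

F


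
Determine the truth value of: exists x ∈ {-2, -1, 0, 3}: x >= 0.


Evaluate the predicate on each element: -2:False, -1:False, 0:True, 3:True.
Witness x = 0 satisfies the predicate.

True


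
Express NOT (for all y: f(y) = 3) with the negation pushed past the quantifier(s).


¬(for all x: φ) = there exists x: ¬φ, and ¬(there exists x: φ) = for all x: ¬φ.
Apply to the universal statement.

there exists y: NOT(f(y) = 3)


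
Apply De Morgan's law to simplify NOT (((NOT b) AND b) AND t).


De Morgan: the negation of a conjunction is the disjunction of the negations.
Distribute NOT across AND, flipping it to OR, and negate each literal.

(b OR (NOT b)) OR (NOT t)


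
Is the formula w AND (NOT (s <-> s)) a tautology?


Build the truth table over {s, w}:
s | w | φ
---------
F | F | F
T | F | F
F | T | F
T | T | F
Counterexample at row 1: with s=F, w=F, the formula is F.

No, it is not a tautology.


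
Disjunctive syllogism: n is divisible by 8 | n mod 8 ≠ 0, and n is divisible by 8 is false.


Disjunctive syllogism: from (P ∨ Q) and ¬P, infer Q.
One disjunct, 'n is divisible by 8', is ruled out; the other must hold.

n mod 8 ≠ 0


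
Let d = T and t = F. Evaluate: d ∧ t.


Conjunction is true only when both operands are true.
Substitute: d=T, t=F.
T ∧ F evaluates to F.

F


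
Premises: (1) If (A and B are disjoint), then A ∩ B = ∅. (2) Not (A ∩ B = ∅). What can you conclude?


Modus tollens: from (P → Q) and ¬Q, infer ¬P.
Q = 'A ∩ B = ∅' is denied; since P → Q, P must also fail.

Not ((A and B are disjoint)).


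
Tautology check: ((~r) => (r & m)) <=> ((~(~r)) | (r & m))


Build the truth table over {m, r}:
m | r | φ
---------
False | False | True
True | False | True
False | True | True
True | True | True
Every row evaluates to true.

Yes, it is a tautology.


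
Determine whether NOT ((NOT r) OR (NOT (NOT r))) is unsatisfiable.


Truth table over {r}:
r | φ
-----
F | F
T | F
Every row is false.

Yes, it is a contradiction.


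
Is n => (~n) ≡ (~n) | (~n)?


Compare truth tables:
n | φ | ψ
---------
False | True | True
True | False | False
The columns φ and ψ agree on every row.

Yes, they are logically equivalent.


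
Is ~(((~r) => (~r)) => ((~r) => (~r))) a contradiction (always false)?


Truth table over {r}:
r | φ
-----
False | False
True | False
Every row is false.

Yes, it is a contradiction.


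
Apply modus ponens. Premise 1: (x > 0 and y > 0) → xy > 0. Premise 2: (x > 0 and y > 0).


Modus ponens: from (P → Q) and P, infer Q.
P = '(x > 0 and y > 0)' is asserted, and P → Q holds, so Q follows.

xy > 0.


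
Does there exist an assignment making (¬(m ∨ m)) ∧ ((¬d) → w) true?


Search for a satisfying assignment over {d, m, w}.
Try d=T, m=F, w=F: the formula evaluates to T.
A satisfying assignment exists.

Satisfiable.


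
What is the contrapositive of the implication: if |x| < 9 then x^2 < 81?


The contrapositive of (P → Q) is (¬Q → ¬P); it is logically equivalent to the original.
Here P = '|x| < 9' and Q = 'x^2 < 81'.

If not (x^2 < 81), then not (|x| < 9).


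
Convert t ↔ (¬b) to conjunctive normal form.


Step 1: Rewrite t ↔ (¬b) as (t → (¬b)) ∧ ((¬b) → t).
Step 2: Rewrite each implication as a disjunction.
Step 3: Eliminate any double negations (¬¬X = X).

((¬t) ∨ (¬b)) ∧ (b ∨ t)


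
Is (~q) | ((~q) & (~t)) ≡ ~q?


Compare truth tables:
q | t | φ | ψ
-------------
False | False | True | True
True | False | False | False
False | True | True | True
True | True | False | False
The columns φ and ψ agree on every row.

Yes, they are logically equivalent.


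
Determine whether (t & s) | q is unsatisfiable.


Truth table over {q, s, t}:
q | s | t | φ
-------------
False | False | False | False
True | False | False | True
False | True | False | False
True | True | False | True
False | False | True | False
True | False | True | True
False | True | True | True
True | True | True | True
Satisfying assignment at row 2: q=True, s=False, t=False gives True.

No, it is not a contradiction.


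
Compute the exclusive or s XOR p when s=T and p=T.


Exclusive or is true when exactly one operand is true.
Substitute: s=T, p=T.
T XOR T evaluates to F.

F


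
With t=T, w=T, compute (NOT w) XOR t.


Substitute t=T, w=T:
NOT w = F
(NOT w) XOR t = F XOR T = T

T


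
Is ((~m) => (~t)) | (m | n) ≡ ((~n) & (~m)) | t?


Compare truth tables:
m | n | t | φ | ψ
-----------------
False | False | False | True | True
True | False | False | True | False
False | True | False | True | False
True | True | False | True | False
False | False | True | False | True
True | False | True | True | True
False | True | True | True | True
True | True | True | True | True
They differ at row 2 (m=True, n=False, t=False): φ=True but ψ=False.

No, they are not logically equivalent.


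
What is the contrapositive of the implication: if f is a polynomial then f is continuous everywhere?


The contrapositive of (P → Q) is (¬Q → ¬P); it is logically equivalent to the original.
Here P = 'f is a polynomial' and Q = 'f is continuous everywhere'.

If not (f is continuous everywhere), then not (f is a polynomial).


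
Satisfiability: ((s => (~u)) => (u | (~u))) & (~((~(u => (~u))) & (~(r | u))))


Search for a satisfying assignment over {r, s, u}.
Try r=False, s=False, u=False: the formula evaluates to True.
A satisfying assignment exists.

Satisfiable.


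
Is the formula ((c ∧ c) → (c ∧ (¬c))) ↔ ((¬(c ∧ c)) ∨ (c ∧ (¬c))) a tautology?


Build the truth table over {c}:
c | φ
-----
F | T
T | T
Every row evaluates to true.

Yes, it is a tautology.


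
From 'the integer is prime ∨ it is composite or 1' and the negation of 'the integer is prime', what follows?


Disjunctive syllogism: from (P ∨ Q) and ¬P, infer Q.
One disjunct, 'the integer is prime', is ruled out; the other must hold.

it is composite or 1


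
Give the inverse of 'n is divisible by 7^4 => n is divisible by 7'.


The inverse of (P → Q) is (¬P → ¬Q). It is equivalent to the converse, not to the original.
Here P = 'n is divisible by 7^4' and Q = 'n is divisible by 7'.

If not (n is divisible by 7^4), then not (n is divisible by 7).


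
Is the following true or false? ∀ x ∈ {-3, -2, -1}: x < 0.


Evaluate the predicate on each element: -3:T, -2:T, -1:T.
Every element satisfies the predicate.

T


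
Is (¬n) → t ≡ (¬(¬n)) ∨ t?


Compare truth tables:
n | t | φ | ψ
-------------
F | F | F | F
T | F | T | T
F | T | T | T
T | T | T | T
The columns φ and ψ agree on every row.

Yes, they are logically equivalent.


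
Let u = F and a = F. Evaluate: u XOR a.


Exclusive or is true when exactly one operand is true.
Substitute: u=F, a=F.
F XOR F evaluates to F.

F


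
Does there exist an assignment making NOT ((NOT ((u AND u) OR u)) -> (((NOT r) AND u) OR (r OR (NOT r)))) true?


Check all 4 assignments over {r, u}:
r | u | φ
---------
F | F | F
T | F | F
F | T | F
T | T | F
No assignment makes the formula true.

Unsatisfiable.


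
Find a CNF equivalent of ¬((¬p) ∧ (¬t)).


Step 1: Apply De Morgan: ¬((¬p) ∧ (¬t)) = ¬(¬p) ∨ ¬(¬t).
Step 2: Eliminate any double negations (¬¬X = X).

p ∨ t


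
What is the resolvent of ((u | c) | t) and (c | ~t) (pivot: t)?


The clauses contain complementary literals t and ~t.
Resolution eliminates this pair and disjoins the remaining literals (merging duplicates).

(c | u)


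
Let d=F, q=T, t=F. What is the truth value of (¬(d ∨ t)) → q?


Substitute d=F, q=T, t=F:
d ∨ t = F ∨ F = F
¬(d ∨ t) = T
(¬(d ∨ t)) → q = T → T = T

T


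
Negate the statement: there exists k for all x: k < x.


Negation flips each quantifier (∀↔∃) and negates the inner predicate.
¬(there exists k for all x: φ) = for all k there exists x: ¬φ.

for all k there exists x: NOT(k < x)


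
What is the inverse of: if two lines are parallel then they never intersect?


The inverse of (P → Q) is (¬P → ¬Q). It is equivalent to the converse, not to the original.
Here P = 'two lines are parallel' and Q = 'they never intersect'.

If not (two lines are parallel), then not (they never intersect).


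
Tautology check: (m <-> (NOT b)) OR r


Build the truth table over {b, m, r}:
b | m | r | φ
-------------
F | F | F | F
T | F | F | T
F | T | F | T
T | T | F | F
F | F | T | T
T | F | T | T
F | T | T | T
T | T | T | T
Counterexample at row 1: with b=F, m=F, r=F, the formula is F.

No, it is not a tautology.


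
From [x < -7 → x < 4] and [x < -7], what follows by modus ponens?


Modus ponens: from (P → Q) and P, infer Q.
P = 'x < -7' is asserted, and P → Q holds, so Q follows.

x < 4.


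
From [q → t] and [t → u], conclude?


Hypothetical syllogism: from (P → Q) and (Q → R), infer (P → R).
Chain the two implications through the shared middle term 't'.

q → u


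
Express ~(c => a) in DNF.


Step 1: Rewrite implication then negate: ¬(¬c ∨ a) = c ∧ ¬a.

c & (~a)


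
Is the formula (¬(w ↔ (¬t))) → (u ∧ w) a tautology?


Build the truth table over {t, u, w}:
t | u | w | φ
-------------
F | F | F | F
T | F | F | T
F | T | F | F
T | T | F | T
F | F | T | T
T | F | T | F
F | T | T | T
T | T | T | T
Counterexample at row 1: with t=F, u=F, w=F, the formula is F.

No, it is not a tautology.


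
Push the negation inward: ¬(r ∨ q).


De Morgan: the negation of a disjunction is the conjunction of the negations.
Distribute ¬ across ∨, flipping it to ∧, and negate each literal.

(¬r) ∧ (¬q)


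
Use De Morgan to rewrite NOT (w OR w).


De Morgan: the negation of a disjunction is the conjunction of the negations.
Distribute NOT across OR, flipping it to AND, and negate each literal.

(NOT w) AND (NOT w)


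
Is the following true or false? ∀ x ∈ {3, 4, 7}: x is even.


Evaluate the predicate on each element: 3:F, 4:T, 7:F.
Counterexample x = 3 fails the predicate.

F


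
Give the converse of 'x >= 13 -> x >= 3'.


The converse of (P → Q) is (Q → P). It is not in general equivalent to the original.
Here P = 'x >= 13' and Q = 'x >= 3'.

If x >= 3, then x >= 13.


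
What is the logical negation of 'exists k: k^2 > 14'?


¬(forall x: φ) = exists x: ¬φ, and ¬(exists x: φ) = forall x: ¬φ.
Apply to the existential statement.

forall k: ~(k^2 > 14)


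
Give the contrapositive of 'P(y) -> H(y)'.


The contrapositive of (P → Q) is (¬Q → ¬P); it is logically equivalent to the original.
Here P = 'P(y)' and Q = 'H(y)'.

If not (H(y)), then not (P(y)).


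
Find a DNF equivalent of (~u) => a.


Step 1: Rewrite (¬u) → a as ¬(¬u) ∨ a.
Step 2: Eliminate any double negations (¬¬X = X).

u | a


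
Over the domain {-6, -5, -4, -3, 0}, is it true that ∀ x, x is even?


Evaluate the predicate on each element: -6:T, -5:F, -4:T, -3:F, 0:T.
Counterexample x = -5 fails the predicate.

F


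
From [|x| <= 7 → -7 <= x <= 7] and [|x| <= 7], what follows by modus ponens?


Modus ponens: from (P → Q) and P, infer Q.
P = '|x| <= 7' is asserted, and P → Q holds, so Q follows.

-7 <= x <= 7.


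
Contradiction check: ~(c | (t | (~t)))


Truth table over {c, t}:
c | t | φ
---------
False | False | False
True | False | False
False | True | False
True | True | False
Every row is false.

Yes, it is a contradiction.


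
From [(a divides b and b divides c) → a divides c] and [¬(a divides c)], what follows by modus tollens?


Modus tollens: from (P → Q) and ¬Q, infer ¬P.
Q = 'a divides c' is denied; since P → Q, P must also fail.

Not ((a divides b and b divides c)).


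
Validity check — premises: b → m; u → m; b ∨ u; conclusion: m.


This matches the form of proof by cases: the conclusion follows in every model of the premises.

Valid.


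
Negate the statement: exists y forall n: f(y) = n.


Negation flips each quantifier (∀↔∃) and negates the inner predicate.
¬(exists y forall n: φ) = forall y exists n: ¬φ.

forall y exists n: ~(f(y) = n)


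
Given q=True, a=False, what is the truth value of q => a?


Implication is false only when antecedent is true and consequent is false.
Substitute: q=True, a=False.
True => False evaluates to False.

False


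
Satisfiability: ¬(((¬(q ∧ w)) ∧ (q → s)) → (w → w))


Check all 8 assignments over {q, s, w}:
q | s | w | φ
-------------
F | F | F | F
T | F | F | F
F | T | F | F
T | T | F | F
F | F | T | F
T | F | T | F
F | T | T | F
T | T | T | F
No assignment makes the formula true.

Unsatisfiable.


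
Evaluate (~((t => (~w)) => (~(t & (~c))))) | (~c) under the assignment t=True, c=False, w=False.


Substitute t=True, c=False, w=False:
~w = True
t => (~w) = True => True = True
~c = True
t & (~c) = True & True = True
~(t & (~c)) = False
(t => (~w)) => (~(t & (~c))) = True => False = False
~((t => (~w)) => (~(t & (~c)))) = True
~c = True
(~((t => (~w)) => (~(t & (~c))))) | (~c) = True | True = True

True


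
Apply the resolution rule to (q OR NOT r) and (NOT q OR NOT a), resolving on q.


The clauses contain complementary literals q and NOTq.
Resolution eliminates this pair and disjoins the remaining literals (merging duplicates).

(NOT r OR NOT a)


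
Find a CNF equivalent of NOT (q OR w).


Step 1: Apply De Morgan: ¬(q ∨ w) = ¬q ∧ ¬w.

(NOT q) AND (NOT w)


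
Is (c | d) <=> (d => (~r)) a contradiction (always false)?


Truth table over {c, d, r}:
c | d | r | φ
-------------
False | False | False | False
True | False | False | True
False | True | False | True
True | True | False | True
False | False | True | False
True | False | True | True
False | True | True | False
True | True | True | False
Satisfying assignment at row 2: c=True, d=False, r=False gives True.

No, it is not a contradiction.


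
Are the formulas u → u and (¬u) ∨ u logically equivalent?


Compare truth tables:
u | φ | ψ
---------
F | T | T
T | T | T
The columns φ and ψ agree on every row.

Yes, they are logically equivalent.


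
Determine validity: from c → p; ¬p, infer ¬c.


This matches the form of modus tollens: the conclusion follows in every model of the premises.

Valid.


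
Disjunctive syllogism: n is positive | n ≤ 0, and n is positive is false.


Disjunctive syllogism: from (P ∨ Q) and ¬P, infer Q.
One disjunct, 'n is positive', is ruled out; the other must hold.

n ≤ 0


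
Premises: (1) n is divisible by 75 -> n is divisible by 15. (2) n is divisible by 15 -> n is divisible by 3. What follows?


Hypothetical syllogism: from (P → Q) and (Q → R), infer (P → R).
Chain the two implications through the shared middle term 'n is divisible by 15'.

n is divisible by 75 -> n is divisible by 3


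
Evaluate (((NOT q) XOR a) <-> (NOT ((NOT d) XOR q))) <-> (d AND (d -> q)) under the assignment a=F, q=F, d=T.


Substitute a=F, q=F, d=T:
NOT q = T
(NOT q) XOR a = T XOR F = T
NOT d = F
(NOT d) XOR q = F XOR F = F
NOT ((NOT d) XOR q) = T
((NOT q) XOR a) <-> (NOT ((NOT d) XOR q)) = T <-> T = T
d -> q = T -> F = F
d AND (d -> q) = T AND F = F
(((NOT q) XOR a) <-> (NOT ((NOT d) XOR q))) <-> (d AND (d -> q)) = T <-> F = F

F


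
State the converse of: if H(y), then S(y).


The converse of (P → Q) is (Q → P). It is not in general equivalent to the original.
Here P = 'H(y)' and Q = 'S(y)'.

If S(y), then H(y).


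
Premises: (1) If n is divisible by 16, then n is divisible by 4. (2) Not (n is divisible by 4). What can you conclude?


Modus tollens: from (P → Q) and ¬Q, infer ¬P.
Q = 'n is divisible by 4' is denied; since P → Q, P must also fail.

Not (n is divisible by 16).


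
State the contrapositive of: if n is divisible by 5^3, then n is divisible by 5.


The contrapositive of (P → Q) is (¬Q → ¬P); it is logically equivalent to the original.
Here P = 'n is divisible by 5^3' and Q = 'n is divisible by 5'.

If not (n is divisible by 5), then not (n is divisible by 5^3).


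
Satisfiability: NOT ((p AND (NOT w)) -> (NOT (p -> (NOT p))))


Check all 4 assignments over {p, w}:
p | w | φ
---------
F | F | F
T | F | F
F | T | F
T | T | F
No assignment makes the formula true.

Unsatisfiable.


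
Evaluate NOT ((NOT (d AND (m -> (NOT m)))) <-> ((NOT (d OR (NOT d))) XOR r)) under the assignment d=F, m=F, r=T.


Substitute d=F, m=F, r=T:
NOT m = T
m -> (NOT m) = F -> T = T
d AND (m -> (NOT m)) = F AND T = F
NOT (d AND (m -> (NOT m))) = T
NOT d = T
d OR (NOT d) = F OR T = T
NOT (d OR (NOT d)) = F
(NOT (d OR (NOT d))) XOR r = F XOR T = T
(NOT (d AND (m -> (NOT m)))) <-> ((NOT (d OR (NOT d))) XOR r) = T <-> T = T
NOT ((NOT (d AND (m -> (NOT m)))) <-> ((NOT (d OR (NOT d))) XOR r)) = F

F


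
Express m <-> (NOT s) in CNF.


Step 1: Rewrite m ↔ (¬s) as (m → (¬s)) ∧ ((¬s) → m).
Step 2: Rewrite each implication as a disjunction.
Step 3: Eliminate any double negations (¬¬X = X).

((NOT m) OR (NOT s)) AND (s OR m)


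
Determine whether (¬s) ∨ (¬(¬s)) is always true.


Build the truth table over {s}:
s | φ
-----
F | T
T | T
Every row evaluates to true.

Yes, it is a tautology.


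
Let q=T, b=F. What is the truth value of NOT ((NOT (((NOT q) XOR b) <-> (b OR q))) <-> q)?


Substitute q=T, b=F:
NOT q = F
(NOT q) XOR b = F XOR F = F
b OR q = F OR T = T
((NOT q) XOR b) <-> (b OR q) = F <-> T = F
NOT (((NOT q) XOR b) <-> (b OR q)) = T
(NOT (((NOT q) XOR b) <-> (b OR q))) <-> q = T <-> T = T
NOT ((NOT (((NOT q) XOR b) <-> (b OR q))) <-> q) = F

F


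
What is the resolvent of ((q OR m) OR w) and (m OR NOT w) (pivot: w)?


The clauses contain complementary literals w and NOTw.
Resolution eliminates this pair and disjoins the remaining literals (merging duplicates).

(m OR q)


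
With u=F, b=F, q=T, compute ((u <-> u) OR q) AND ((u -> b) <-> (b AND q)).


Substitute u=F, b=F, q=T:
u <-> u = F <-> F = T
(u <-> u) OR q = T OR T = T
u -> b = F -> F = T
b AND q = F AND T = F
(u -> b) <-> (b AND q) = T <-> F = F
((u <-> u) OR q) AND ((u -> b) <-> (b AND q)) = T AND F = F

F


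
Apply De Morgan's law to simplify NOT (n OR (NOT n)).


De Morgan: the negation of a disjunction is the conjunction of the negations.
Distribute NOT across OR, flipping it to AND, and negate each literal.

(NOT n) AND n


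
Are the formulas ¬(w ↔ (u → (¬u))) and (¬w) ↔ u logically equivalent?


Compare truth tables:
u | w | φ | ψ
-------------
F | F | T | F
T | F | F | T
F | T | F | T
T | T | T | F
They differ at row 1 (u=F, w=F): φ=T but ψ=F.

No, they are not logically equivalent.


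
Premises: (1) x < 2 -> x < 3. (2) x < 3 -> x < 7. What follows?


Hypothetical syllogism: from (P → Q) and (Q → R), infer (P → R).
Chain the two implications through the shared middle term 'x < 3'.

x < 2 -> x < 7


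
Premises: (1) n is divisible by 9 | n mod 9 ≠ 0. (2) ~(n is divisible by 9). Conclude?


Disjunctive syllogism: from (P ∨ Q) and ¬P, infer Q.
One disjunct, 'n is divisible by 9', is ruled out; the other must hold.

n mod 9 ≠ 0


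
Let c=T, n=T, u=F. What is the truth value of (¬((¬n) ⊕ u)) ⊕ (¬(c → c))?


Substitute c=T, n=T, u=F:
¬n = F
(¬n) ⊕ u = F ⊕ F = F
¬((¬n) ⊕ u) = T
c → c = T → T = T
¬(c → c) = F
(¬((¬n) ⊕ u)) ⊕ (¬(c → c)) = T ⊕ F = T

T


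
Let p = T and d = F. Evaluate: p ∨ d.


Disjunction is false only when both operands are false.
Substitute: p=T, d=F.
T ∨ F evaluates to T.

T


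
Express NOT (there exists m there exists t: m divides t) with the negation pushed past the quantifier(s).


Negation flips each quantifier (∀↔∃) and negates the inner predicate.
¬(there exists m there exists t: φ) = for all m for all t: ¬φ.

for all m for all t: NOT(m divides t)


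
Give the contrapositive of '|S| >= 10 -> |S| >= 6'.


The contrapositive of (P → Q) is (¬Q → ¬P); it is logically equivalent to the original.
Here P = '|S| >= 10' and Q = '|S| >= 6'.

If not (|S| >= 6), then not (|S| >= 10).


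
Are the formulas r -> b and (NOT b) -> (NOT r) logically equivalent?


Compare truth tables:
b | r | φ | ψ
-------------
F | F | T | T
T | F | T | T
F | T | F | F
T | T | T | T
The columns φ and ψ agree on every row.

Yes, they are logically equivalent.


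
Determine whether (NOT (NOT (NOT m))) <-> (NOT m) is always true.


Build the truth table over {m}:
m | φ
-----
F | T
T | T
Every row evaluates to true.

Yes, it is a tautology.


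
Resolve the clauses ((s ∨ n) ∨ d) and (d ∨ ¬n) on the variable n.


The clauses contain complementary literals n and ¬n.
Resolution eliminates this pair and disjoins the remaining literals (merging duplicates).

(d ∨ s)


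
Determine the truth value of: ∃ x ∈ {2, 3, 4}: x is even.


Evaluate the predicate on each element: 2:T, 3:F, 4:T.
Witness x = 2 satisfies the predicate.

T


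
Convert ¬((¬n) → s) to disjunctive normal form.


Step 1: Rewrite implication then negate: ¬(¬(¬n) ∨ s) = (¬n) ∧ ¬s.

(¬n) ∧ (¬s)


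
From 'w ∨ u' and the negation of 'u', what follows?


Disjunctive syllogism: from (P ∨ Q) and ¬P, infer Q.
One disjunct, 'u', is ruled out; the other must hold.

w


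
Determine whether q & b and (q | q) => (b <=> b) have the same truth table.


Compare truth tables:
b | q | φ | ψ
-------------
False | False | False | True
True | False | False | True
False | True | False | True
True | True | True | True
They differ at row 1 (b=False, q=False): φ=False but ψ=True.

No, they are not logically equivalent.


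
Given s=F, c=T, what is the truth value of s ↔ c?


Biconditional is true when both operands have the same truth value.
Substitute: s=F, c=T.
F ↔ T evaluates to F.

F


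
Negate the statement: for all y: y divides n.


¬(for all x: φ) = there exists x: ¬φ, and ¬(there exists x: φ) = for all x: ¬φ.
Apply to the universal statement.

there exists y: NOT(y divides n)


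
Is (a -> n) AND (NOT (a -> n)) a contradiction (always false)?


Truth table over {a, n}:
a | n | φ
---------
F | F | F
T | F | F
F | T | F
T | T | F
Every row is false.

Yes, it is a contradiction.


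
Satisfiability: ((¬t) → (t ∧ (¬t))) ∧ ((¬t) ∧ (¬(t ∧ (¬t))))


Check all 2 assignments over {t}:
t | φ
-----
F | F
T | F
No assignment makes the formula true.

Unsatisfiable.


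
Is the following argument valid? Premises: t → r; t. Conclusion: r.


This matches the form of modus ponens: the conclusion follows in every model of the premises.

Valid.


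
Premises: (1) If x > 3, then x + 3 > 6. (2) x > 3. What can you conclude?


Modus ponens: from (P → Q) and P, infer Q.
P = 'x > 3' is asserted, and P → Q holds, so Q follows.

x + 3 > 6.


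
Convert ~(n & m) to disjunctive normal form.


Step 1: Apply De Morgan: ¬(n ∧ m) = ¬n ∨ ¬m.

(~n) | (~m)


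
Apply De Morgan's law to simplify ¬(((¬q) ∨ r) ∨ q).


De Morgan: the negation of a disjunction is the conjunction of the negations.
Distribute ¬ across ∨, flipping it to ∧, and negate each literal.

(q ∧ (¬r)) ∧ (¬q)


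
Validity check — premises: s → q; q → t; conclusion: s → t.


This matches the form of hypothetical syllogism: the conclusion follows in every model of the premises.

Valid.


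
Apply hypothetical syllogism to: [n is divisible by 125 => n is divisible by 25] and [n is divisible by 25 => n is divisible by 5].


Hypothetical syllogism: from (P → Q) and (Q → R), infer (P → R).
Chain the two implications through the shared middle term 'n is divisible by 25'.

n is divisible by 125 => n is divisible by 5


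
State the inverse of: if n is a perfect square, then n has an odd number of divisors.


The inverse of (P → Q) is (¬P → ¬Q). It is equivalent to the converse, not to the original.
Here P = 'n is a perfect square' and Q = 'n has an odd number of divisors'.

If not (n is a perfect square), then not (n has an odd number of divisors).


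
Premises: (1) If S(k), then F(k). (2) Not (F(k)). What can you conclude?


Modus tollens: from (P → Q) and ¬Q, infer ¬P.
Q = 'F(k)' is denied; since P → Q, P must also fail.

Not (S(k)).


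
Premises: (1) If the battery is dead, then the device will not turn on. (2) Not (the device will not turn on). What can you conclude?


Modus tollens: from (P → Q) and ¬Q, infer ¬P.
Q = 'the device will not turn on' is denied; since P → Q, P must also fail.

Not (the battery is dead).


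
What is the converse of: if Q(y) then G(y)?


The converse of (P → Q) is (Q → P). It is not in general equivalent to the original.
Here P = 'Q(y)' and Q = 'G(y)'.

If G(y), then Q(y).


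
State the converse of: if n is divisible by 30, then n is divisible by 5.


The converse of (P → Q) is (Q → P). It is not in general equivalent to the original.
Here P = 'n is divisible by 30' and Q = 'n is divisible by 5'.

If n is divisible by 5, then n is divisible by 30.


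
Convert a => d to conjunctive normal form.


Step 1: Rewrite a → d as ¬a ∨ d.

(~a) | d


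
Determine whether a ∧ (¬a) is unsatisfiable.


Truth table over {a}:
a | φ
-----
F | F
T | F
Every row is false.

Yes, it is a contradiction.


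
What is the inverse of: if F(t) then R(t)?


The inverse of (P → Q) is (¬P → ¬Q). It is equivalent to the converse, not to the original.
Here P = 'F(t)' and Q = 'R(t)'.

If not (F(t)), then not (R(t)).


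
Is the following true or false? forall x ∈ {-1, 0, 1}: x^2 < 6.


Evaluate the predicate on each element: -1:True, 0:True, 1:True.
Every element satisfies the predicate.

True


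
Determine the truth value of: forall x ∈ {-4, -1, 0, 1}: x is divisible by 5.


Evaluate the predicate on each element: -4:False, -1:False, 0:True, 1:False.
Counterexample x = -4 fails the predicate.

False


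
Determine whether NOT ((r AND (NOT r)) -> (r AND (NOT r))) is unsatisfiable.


Truth table over {r}:
r | φ
-----
F | F
T | F
Every row is false.

Yes, it is a contradiction.


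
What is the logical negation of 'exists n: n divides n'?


¬(forall x: φ) = exists x: ¬φ, and ¬(exists x: φ) = forall x: ¬φ.
Apply to the existential statement.

forall n: ~(n divides n)


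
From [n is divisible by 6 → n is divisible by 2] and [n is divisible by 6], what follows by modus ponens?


Modus ponens: from (P → Q) and P, infer Q.
P = 'n is divisible by 6' is asserted, and P → Q holds, so Q follows.

n is divisible by 2.


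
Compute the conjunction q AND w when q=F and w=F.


Conjunction is true only when both operands are true.
Substitute: q=F, w=F.
F AND F evaluates to F.

F


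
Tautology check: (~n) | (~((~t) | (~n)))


Build the truth table over {n, t}:
n | t | φ
---------
False | False | True
True | False | False
False | True | True
True | True | True
Counterexample at row 2: with n=True, t=False, the formula is False.

No, it is not a tautology.
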